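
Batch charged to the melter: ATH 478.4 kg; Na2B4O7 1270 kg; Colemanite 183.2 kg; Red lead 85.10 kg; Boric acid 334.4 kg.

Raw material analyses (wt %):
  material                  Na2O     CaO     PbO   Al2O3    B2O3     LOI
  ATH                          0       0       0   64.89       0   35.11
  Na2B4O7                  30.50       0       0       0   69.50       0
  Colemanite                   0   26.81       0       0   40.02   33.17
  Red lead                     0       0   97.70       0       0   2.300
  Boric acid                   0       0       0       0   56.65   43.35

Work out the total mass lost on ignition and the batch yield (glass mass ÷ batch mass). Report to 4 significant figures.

LOI loss = 375.7 kg; glass = 1975 kg; yield = 84.02%

Each numeric step maintains exact precision at all times — working values are printed, rounded to four significant figures, in the working — each reported value is rounded exactly once. All derived quantities, which include the five compositions, the totals, LOI, the yield, net glass mass, are rebuilt at full precision, precisely as stated by problem or answer, starting from the weights on 1975 kg of glass.
Material-by-material LOI:
  ATH: 478.4 × 0.3511 = 168.0 kg
  Na2B4O7: 1270 × 0 = 0 kg
  Colemanite: 183.2 × 0.3317 = 60.77 kg
  Red lead: 85.10 × 0.02300 = 1.957 kg
  Boric acid: 334.4 × 0.4335 = 145.0 kg
Total LOI = 375.7 kg
Glass = batch − LOI = 2351 − 375.7 = 1975 kg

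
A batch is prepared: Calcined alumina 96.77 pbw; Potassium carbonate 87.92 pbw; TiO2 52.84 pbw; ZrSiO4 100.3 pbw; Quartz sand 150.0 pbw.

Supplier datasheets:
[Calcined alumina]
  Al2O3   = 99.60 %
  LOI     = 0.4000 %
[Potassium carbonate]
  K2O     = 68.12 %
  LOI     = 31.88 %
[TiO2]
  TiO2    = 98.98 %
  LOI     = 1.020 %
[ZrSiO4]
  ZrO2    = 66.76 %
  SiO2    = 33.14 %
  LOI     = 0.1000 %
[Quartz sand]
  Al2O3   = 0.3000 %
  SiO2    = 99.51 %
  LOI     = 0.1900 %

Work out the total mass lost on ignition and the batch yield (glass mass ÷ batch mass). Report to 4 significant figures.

Mid-chain values appear, rounded to four significant digits, in the working; every computation maintains full precision at each step — every reported number carries a single rounding; derived quantities are carried from the weighed amounts per 458.5 pbw of glass in full float precision (glass mass, the yield, the totals, LOI, the five compositions) exactly as shown in question or answer.
Loss on ignition, line by line:
  Calcined alumina: 96.77 × 0.004000 = 0.3871 pbw
  Potassium carbonate: 87.92 × 0.3188 = 28.03 pbw
  TiO2: 52.84 × 0.01020 = 0.5390 pbw
  ZrSiO4: 100.3 × 0.001000 = 0.1003 pbw
  Quartz sand: 150.0 × 0.001900 = 0.2850 pbw
Total LOI = 29.34 pbw
Glass = batch − LOI = 487.8 − 29.34 = 458.5 pbw

LOI loss = 29.34 pbw; glass = 458.5 pbw; yield = 93.99%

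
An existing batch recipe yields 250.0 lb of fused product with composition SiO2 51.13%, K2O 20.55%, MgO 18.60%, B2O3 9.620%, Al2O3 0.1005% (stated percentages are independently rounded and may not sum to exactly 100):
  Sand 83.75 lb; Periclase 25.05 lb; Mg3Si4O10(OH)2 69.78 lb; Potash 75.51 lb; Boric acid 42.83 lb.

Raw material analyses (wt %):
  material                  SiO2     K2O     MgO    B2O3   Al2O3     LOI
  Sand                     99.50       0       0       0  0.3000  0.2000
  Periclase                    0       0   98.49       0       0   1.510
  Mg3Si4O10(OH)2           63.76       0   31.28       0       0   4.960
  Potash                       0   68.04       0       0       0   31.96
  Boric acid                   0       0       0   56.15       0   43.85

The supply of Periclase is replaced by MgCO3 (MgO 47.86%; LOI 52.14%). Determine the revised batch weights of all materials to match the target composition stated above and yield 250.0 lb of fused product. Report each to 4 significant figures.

All internal work runs at full float precision at every stage. Working values are rounded to 4 significant figures when displayed. Each reported value receives exactly one rounding. The derived quantities, which include LOI, glass mass, the yield, totals, five oxide percentages, are carried at full float precision, exactly as printed in the problem or answer text, starting from the weights for 250.0 lb of glass.
Per-oxide target masses for 250.0 lb fused product:
  SiO2: 51.13% × 250.0 = 127.8 lb
  K2O: 20.55% × 250.0 = 51.38 lb
  MgO: 18.60% × 250.0 = 46.50 lb
  B2O3: 9.620% × 250.0 = 24.05 lb
  Al2O3: 0.1005% × 250.0 = 0.2512 lb
Balance tally, oxide-wise, given the weights on record, at the basis given (summed amounts equal target values given rounding of the digits):
  SiO2: 83.75·0.9950 + 69.78·0.6376 = 127.8 lb (target 127.8 lb)
  K2O: 75.51·0.6804 = 51.38 lb (target 51.38 lb)
  MgO: 51.55·0.4786 + 69.78·0.3128 = 46.50 lb (target 46.50 lb)
  B2O3: 42.83·0.5615 = 24.05 lb (target 24.05 lb)
  Al2O3: 83.75·0.003000 = 0.2513 lb (target 0.2512 lb)
Glass-mass closure: batch total minus LOI = 250.0 lb (the targets, summed, come to 250.0 lb; the stated basis being 250.0 lb — gaps are rounding artifacts).
Batch grand total — Σ batch = 323.4 lb; loss to ignition Σ batch·LOI = 73.42 lb; yield: glass divided by total = 77.30%.

Revised batch per 250.0 lb fused product:
  Sand: 83.75 lb
  MgCO3: 51.55 lb
  Mg3Si4O10(OH)2: 69.78 lb
  Potash: 75.51 lb
  Boric acid: 42.83 lb
Total batch = 323.4 lb; LOI loss = 73.42 lb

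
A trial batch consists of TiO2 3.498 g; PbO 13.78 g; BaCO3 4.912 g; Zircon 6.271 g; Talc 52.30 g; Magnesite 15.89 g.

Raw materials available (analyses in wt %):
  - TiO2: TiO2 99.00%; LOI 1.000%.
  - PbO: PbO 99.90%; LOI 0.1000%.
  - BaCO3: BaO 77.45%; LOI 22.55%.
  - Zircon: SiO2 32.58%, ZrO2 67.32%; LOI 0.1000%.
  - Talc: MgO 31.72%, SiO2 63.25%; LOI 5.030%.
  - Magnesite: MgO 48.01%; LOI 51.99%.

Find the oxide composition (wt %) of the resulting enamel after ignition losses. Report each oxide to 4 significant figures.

All arithmetic keeps full float precision from first step to last. The intermediate values appear rounded to four significant digits at each printed step. Every reported value takes a single rounding. All derived quantities are carried at full precision (the six compositions, totals, net glass mass, ignition loss, the yield) using the weight values for 84.60 g of glass, as set out in problem or answer.
Per-oxide mass from batch:
  BaO: 4.912·0.7745 = 3.804 g
  MgO: 52.30·0.3172 + 15.89·0.4801 = 24.22 g
  PbO: 13.78·0.9990 = 13.77 g
  TiO2: 3.498·0.9900 = 3.463 g
  SiO2: 6.271·0.3258 + 52.30·0.6325 = 35.12 g
  ZrO2: 6.271·0.6732 = 4.222 g
LOI: 3.498·0.01000 + 13.78·0.001000 + 4.912·0.2255 + 6.271·0.001000 + 52.30·0.05030 + 15.89·0.5199 = 12.05 g
Net of LOI, the glass mass = 96.65 − 12.05 = 84.60 g (= Σ oxide masses)
percent by weight: oxide/glass ×100

Glass mass = 84.60 g (batch 96.65 − LOI 12.05).
Composition: BaO 4.497%, MgO 28.63%, PbO 16.27%, TiO2 4.094%, SiO2 41.52%, ZrO2 4.990%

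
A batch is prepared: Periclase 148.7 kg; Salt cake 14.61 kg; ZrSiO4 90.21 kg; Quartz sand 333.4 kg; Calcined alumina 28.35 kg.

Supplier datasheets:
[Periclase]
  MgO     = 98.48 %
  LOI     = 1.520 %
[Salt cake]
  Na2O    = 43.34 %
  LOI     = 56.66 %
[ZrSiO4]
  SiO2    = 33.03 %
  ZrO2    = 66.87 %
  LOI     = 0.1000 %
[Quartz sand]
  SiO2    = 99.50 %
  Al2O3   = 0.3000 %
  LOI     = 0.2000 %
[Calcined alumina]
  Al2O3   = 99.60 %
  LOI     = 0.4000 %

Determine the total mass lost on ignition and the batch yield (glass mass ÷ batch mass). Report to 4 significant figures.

LOI loss = 11.41 kg; glass = 603.9 kg; yield = 98.15%

Intermediates are shown rounded to 4 significant figures between the steps — full float precision is maintained at every stage; each reported number is rounded once only — all derived quantities, including totals, the yield, glass mass, LOI, the five compositions, are recomputed using the weight values on 603.9 kg of glass at full precision as set out in the problem or answer text.
Per-material ignition loss:
  Periclase: 148.7 × 0.01520 = 2.260 kg
  Salt cake: 14.61 × 0.5666 = 8.278 kg
  ZrSiO4: 90.21 × 0.001000 = 0.09021 kg
  Quartz sand: 333.4 × 0.002000 = 0.6668 kg
  Calcined alumina: 28.35 × 0.004000 = 0.1134 kg
Total LOI = 11.41 kg
Glass = batch − LOI = 615.3 − 11.41 = 603.9 kg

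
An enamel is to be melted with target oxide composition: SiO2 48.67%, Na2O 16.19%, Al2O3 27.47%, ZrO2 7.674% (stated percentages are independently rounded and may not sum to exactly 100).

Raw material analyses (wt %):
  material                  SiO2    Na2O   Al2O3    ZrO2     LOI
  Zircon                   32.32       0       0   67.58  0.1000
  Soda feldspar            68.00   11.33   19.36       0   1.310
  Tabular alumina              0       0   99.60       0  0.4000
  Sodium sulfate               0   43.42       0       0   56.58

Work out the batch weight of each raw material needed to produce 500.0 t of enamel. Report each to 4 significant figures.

Batch per 500.0 t enamel:
  Zircon: 56.78 t
  Soda feldspar: 330.9 t
  Tabular alumina: 73.59 t
  Sodium sulfate: 100.1 t
Total batch = 561.4 t; LOI loss = 61.32 t; yield = 89.08%

Intermediates are displayed rounded to 4 significant figures in the working — each numeric step maintains exact precision throughout. Exactly one rounding is applied to every reported result; all derived quantities, which include LOI, glass mass, the totals, the four compositions, the yield, are carried at full precision, as written in question or answer, from the batch weights at 500.0 t of glass.
Per-oxide target masses for 500.0 t enamel:
  SiO2: 48.67% × 500.0 = 243.4 t
  Na2O: 16.19% × 500.0 = 80.95 t
  Al2O3: 27.47% × 500.0 = 137.4 t
  ZrO2: 7.674% × 500.0 = 38.37 t
Balance tally, oxide-wise, working from each reported weight, versus the basis set out (delivered sums recover each target once rounding is allowed for):
  SiO2: 56.78·0.3232 + 330.9·0.6800 = 243.4 t (target 243.4 t)
  Na2O: 330.9·0.1133 + 100.1·0.4342 = 80.95 t (target 80.95 t)
  Al2O3: 330.9·0.1936 + 73.59·0.9960 = 137.4 t (target 137.4 t)
  ZrO2: 56.78·0.6758 = 38.37 t (target 38.37 t)
Glass mass check: whole batch net of LOI = 500.0 t (oxide target masses add up to 500.0 t; basis as stated: 500.0 t — differing by rounding only).
Adding the batch up: Σ batch = 561.4 t; LOI removed, Σ of batch·LOI: 61.32 t; yield: glass divided by total = 89.08%.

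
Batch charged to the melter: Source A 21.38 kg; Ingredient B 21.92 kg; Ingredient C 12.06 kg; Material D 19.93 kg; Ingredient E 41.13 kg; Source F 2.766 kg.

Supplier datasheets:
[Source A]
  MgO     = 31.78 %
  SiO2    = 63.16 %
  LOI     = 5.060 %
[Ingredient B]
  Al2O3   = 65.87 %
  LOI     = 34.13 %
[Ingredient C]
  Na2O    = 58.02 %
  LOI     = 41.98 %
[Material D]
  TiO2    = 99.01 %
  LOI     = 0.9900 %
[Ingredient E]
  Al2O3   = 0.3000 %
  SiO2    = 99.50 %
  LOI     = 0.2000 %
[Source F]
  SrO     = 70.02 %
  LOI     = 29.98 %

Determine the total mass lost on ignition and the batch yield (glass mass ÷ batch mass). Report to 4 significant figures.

Mid-chain values are shown, with 4-significant-figure rounding, in the working; each numeric step runs at exact precision in every operation — every reported value is rounded only once — the derived quantities, including six oxide percentages, net glass mass, yield, totals, ignition loss, are carried from the batch weights on 104.5 kg of glass at full float precision as quoted within the problem or answer text.
Material-by-material LOI:
  Source A: 21.38 × 0.05060 = 1.082 kg
  Ingredient B: 21.92 × 0.3413 = 7.481 kg
  Ingredient C: 12.06 × 0.4198 = 5.063 kg
  Material D: 19.93 × 0.009900 = 0.1973 kg
  Ingredient E: 41.13 × 0.002000 = 0.08226 kg
  Source F: 2.766 × 0.2998 = 0.8292 kg
Total LOI = 14.73 kg
Glass = batch − LOI = 119.2 − 14.73 = 104.5 kg

LOI loss = 14.73 kg; glass = 104.5 kg; yield = 87.64%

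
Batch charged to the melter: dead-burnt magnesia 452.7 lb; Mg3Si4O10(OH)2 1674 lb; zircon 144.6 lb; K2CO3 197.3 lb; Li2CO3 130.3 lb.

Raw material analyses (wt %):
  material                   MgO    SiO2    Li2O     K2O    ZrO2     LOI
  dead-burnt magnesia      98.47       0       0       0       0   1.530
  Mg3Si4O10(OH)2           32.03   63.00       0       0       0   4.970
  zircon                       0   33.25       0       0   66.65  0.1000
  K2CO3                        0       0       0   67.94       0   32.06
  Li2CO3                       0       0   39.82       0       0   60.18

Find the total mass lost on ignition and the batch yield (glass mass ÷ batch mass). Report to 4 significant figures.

LOI loss = 231.9 lb; glass = 2367 lb; yield = 91.08%

In-progress results are displayed, rounded to four significant digits, when written out; every computation carries exact precision all the way through. Exactly one rounding is applied to every reported value. The derived quantities, which include the totals, ignition loss, the yield, glass mass, five oxide percentages, are recomputed in exact precision, as they appear in problem or answer, using the weight values at 2367 lb of glass.
LOI of each material in turn:
  dead-burnt magnesia: 452.7 × 0.01530 = 6.926 lb
  Mg3Si4O10(OH)2: 1674 × 0.04970 = 83.20 lb
  zircon: 144.6 × 0.001000 = 0.1446 lb
  K2CO3: 197.3 × 0.3206 = 63.25 lb
  Li2CO3: 130.3 × 0.6018 = 78.41 lb
Total LOI = 231.9 lb
Glass = batch − LOI = 2599 − 231.9 = 2367 lb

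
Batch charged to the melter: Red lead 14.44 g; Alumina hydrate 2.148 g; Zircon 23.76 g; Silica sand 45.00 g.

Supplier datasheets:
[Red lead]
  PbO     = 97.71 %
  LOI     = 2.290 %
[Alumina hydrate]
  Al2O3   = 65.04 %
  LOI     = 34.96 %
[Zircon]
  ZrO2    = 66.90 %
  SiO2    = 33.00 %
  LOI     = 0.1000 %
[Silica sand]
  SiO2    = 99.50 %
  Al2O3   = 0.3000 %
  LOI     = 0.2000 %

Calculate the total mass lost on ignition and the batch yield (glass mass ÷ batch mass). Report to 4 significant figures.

Rounding to four significant digits applies to each mid-chain value as shown. Full float precision is held all the way through — every reported result is rounded once only; all derived quantities (yield, net glass mass, totals, four oxide percentages, ignition loss) are computed at exact precision from the batch weights for 84.15 g of glass, as they appear in question or answer.
Each material's LOI contribution:
  Red lead: 14.44 × 0.02290 = 0.3307 g
  Alumina hydrate: 2.148 × 0.3496 = 0.7509 g
  Zircon: 23.76 × 0.001000 = 0.02376 g
  Silica sand: 45.00 × 0.002000 = 0.09000 g
Total LOI = 1.195 g
Glass = batch − LOI = 85.35 − 1.195 = 84.15 g

LOI loss = 1.195 g; glass = 84.15 g; yield = 98.60%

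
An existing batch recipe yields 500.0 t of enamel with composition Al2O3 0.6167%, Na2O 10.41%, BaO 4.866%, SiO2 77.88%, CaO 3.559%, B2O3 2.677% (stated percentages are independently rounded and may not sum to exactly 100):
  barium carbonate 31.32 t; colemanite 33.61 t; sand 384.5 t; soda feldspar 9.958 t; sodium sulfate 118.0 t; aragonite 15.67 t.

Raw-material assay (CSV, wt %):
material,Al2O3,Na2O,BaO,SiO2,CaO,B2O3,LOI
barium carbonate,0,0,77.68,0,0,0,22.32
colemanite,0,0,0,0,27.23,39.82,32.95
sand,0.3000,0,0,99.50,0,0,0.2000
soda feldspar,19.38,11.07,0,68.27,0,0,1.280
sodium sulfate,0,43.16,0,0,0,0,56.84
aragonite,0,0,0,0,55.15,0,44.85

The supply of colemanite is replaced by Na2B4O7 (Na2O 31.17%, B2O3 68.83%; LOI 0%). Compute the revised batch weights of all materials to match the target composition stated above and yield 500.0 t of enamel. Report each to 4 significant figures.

In-progress results are shown, rounded to four significant digits, between the steps — all internal work holds exact precision at each step; exactly one rounding goes into each reported number. All derived quantities (the yield, the totals, LOI, net glass mass, six oxide percentages) are rebuilt using the weight values at 500.0 t of glass in full precision, as quoted within the question or the answer.
Target masses of each oxide per 500.0 t enamel:
  Al2O3: 0.6167% × 500.0 = 3.084 t
  Na2O: 10.41% × 500.0 = 52.05 t
  BaO: 4.866% × 500.0 = 24.33 t
  SiO2: 77.88% × 500.0 = 389.4 t
  CaO: 3.559% × 500.0 = 17.80 t
  B2O3: 2.677% × 500.0 = 13.38 t
A balance pass over the oxides, working from each reported weight, at the basis given (delivered sums recover each target inside rounding margins):
  Al2O3: 384.5·0.003000 + 9.958·0.1938 = 3.083 t (target 3.084 t)
  Na2O: 19.45·0.3117 + 9.958·0.1107 + 104.0·0.4316 = 52.05 t (target 52.05 t)
  BaO: 31.32·0.7768 = 24.33 t (target 24.33 t)
  SiO2: 384.5·0.9950 + 9.958·0.6827 = 389.4 t (target 389.4 t)
  CaO: 32.27·0.5515 = 17.80 t (target 17.80 t)
  B2O3: 19.45·0.6883 = 13.39 t (target 13.38 t)
The glass-mass cross-check: the batch minus its LOI: 500.0 t (oxide target masses add up to 500.0 t; against the stated basis, 500.0 t — any gap is answer rounding).
Batch grand total — Σ batch = 581.5 t; Σ batch·LOI gives LOI loss = 81.47 t; yield, glass over the total, = 85.99%.

Revised batch per 500.0 t enamel:
  barium carbonate: 31.32 t
  Na2B4O7: 19.45 t
  sand: 384.5 t
  soda feldspar: 9.958 t
  sodium sulfate: 104.0 t
  aragonite: 32.27 t
Total batch = 581.5 t; LOI loss = 81.47 t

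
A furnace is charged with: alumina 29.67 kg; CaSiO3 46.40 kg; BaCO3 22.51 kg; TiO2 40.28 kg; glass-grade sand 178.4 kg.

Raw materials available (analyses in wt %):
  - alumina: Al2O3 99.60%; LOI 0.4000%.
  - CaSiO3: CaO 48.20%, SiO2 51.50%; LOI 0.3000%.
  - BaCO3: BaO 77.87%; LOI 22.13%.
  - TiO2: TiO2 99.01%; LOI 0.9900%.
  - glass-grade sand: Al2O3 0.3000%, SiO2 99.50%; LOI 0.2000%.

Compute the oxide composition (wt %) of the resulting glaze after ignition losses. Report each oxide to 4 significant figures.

In-progress results are shown rounded to four significant figures in the printout — exact precision is carried in every operation; each reported result takes exactly one rounding. The derived quantities are recomputed at full precision (totals, ignition loss, the yield, glass mass, the five compositions) using the weight values per 311.3 kg of glass as set out in either problem or answer.
Per-oxide mass from batch:
  Al2O3: 29.67·0.9960 + 178.4·0.003000 = 30.09 kg
  CaO: 46.40·0.4820 = 22.36 kg
  SiO2: 46.40·0.5150 + 178.4·0.9950 = 201.4 kg
  TiO2: 40.28·0.9901 = 39.88 kg
  BaO: 22.51·0.7787 = 17.53 kg
LOI: 29.67·0.004000 + 46.40·0.003000 + 22.51·0.2213 + 40.28·0.009900 + 178.4·0.002000 = 5.995 kg
batch − LOI leaves glass = 317.3 − 5.995 = 311.3 kg (consistent with Σ oxide mass)
each oxide over glass, ×100, is wt %

Glass mass = 311.3 kg (batch 317.3 − LOI 5.995).
Composition: Al2O3 9.666%, CaO 7.185%, SiO2 64.70%, TiO2 12.81%, BaO 5.631%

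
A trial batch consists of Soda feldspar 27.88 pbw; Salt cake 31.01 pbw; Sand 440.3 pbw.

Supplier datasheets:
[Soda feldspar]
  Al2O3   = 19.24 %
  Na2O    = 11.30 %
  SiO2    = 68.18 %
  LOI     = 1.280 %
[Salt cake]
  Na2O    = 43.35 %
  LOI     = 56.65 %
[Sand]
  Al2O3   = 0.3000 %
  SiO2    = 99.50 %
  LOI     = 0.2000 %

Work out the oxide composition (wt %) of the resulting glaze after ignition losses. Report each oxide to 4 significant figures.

Glass mass = 480.4 pbw (batch 499.2 − LOI 18.80).
Composition: Al2O3 1.392%, Na2O 3.454%, SiO2 95.15%

Mid-chain values are displayed rounded to four significant digits as written — full float precision is carried at each step. Each reported number takes a single rounding — derived quantities are computed using the weight values per 480.4 pbw of glass at full float precision (yield, the totals, LOI, three oxide percentages, glass mass) as quoted within question or answer.
Oxide-by-oxide delivered mass:
  Al2O3: 27.88·0.1924 + 440.3·0.003000 = 6.685 pbw
  Na2O: 27.88·0.1130 + 31.01·0.4335 = 16.59 pbw
  SiO2: 27.88·0.6818 + 440.3·0.9950 = 457.1 pbw
LOI: 27.88·0.01280 + 31.01·0.5665 + 440.3·0.002000 = 18.80 pbw
Net of LOI, the glass mass = 499.2 − 18.80 = 480.4 pbw (equal to the oxide-mass sum)
oxide / glass × 100 gives the wt %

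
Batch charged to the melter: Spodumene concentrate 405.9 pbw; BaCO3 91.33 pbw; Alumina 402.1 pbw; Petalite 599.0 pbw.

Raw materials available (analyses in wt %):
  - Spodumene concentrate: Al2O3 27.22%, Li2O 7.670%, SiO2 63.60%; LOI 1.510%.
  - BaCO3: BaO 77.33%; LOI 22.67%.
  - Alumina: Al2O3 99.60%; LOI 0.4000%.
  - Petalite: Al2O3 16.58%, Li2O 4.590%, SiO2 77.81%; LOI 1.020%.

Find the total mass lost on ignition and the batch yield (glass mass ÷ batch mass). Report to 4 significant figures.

All arithmetic maintains full precision at each step. Rounding to 4 significant digits applies to every mid-chain value as displayed. Every reported number is rounded exactly once — the derived quantities (net glass mass, yield, the four compositions, LOI, the totals) are re-derived using the weight values on 1464 pbw of glass in full precision as quoted within the problem or answer text.
Material-by-material LOI:
  Spodumene concentrate: 405.9 × 0.01510 = 6.129 pbw
  BaCO3: 91.33 × 0.2267 = 20.70 pbw
  Alumina: 402.1 × 0.004000 = 1.608 pbw
  Petalite: 599.0 × 0.01020 = 6.110 pbw
Total LOI = 34.55 pbw
Glass = batch − LOI = 1498 − 34.55 = 1464 pbw

LOI loss = 34.55 pbw; glass = 1464 pbw; yield = 97.69%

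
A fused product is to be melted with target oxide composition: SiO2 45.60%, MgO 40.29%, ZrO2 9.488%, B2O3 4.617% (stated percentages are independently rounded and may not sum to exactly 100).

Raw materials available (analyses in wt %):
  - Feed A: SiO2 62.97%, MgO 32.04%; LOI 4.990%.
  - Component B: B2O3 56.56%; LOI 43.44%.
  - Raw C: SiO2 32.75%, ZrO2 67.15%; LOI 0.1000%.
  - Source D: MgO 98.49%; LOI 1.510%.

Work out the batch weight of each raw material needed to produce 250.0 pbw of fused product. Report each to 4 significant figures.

Values along the way are displayed rounded to four significant figures at each printed step — all arithmetic holds full precision end to end. Each reported number is rounded a single time. All derived quantities are computed at exact precision (net glass mass, yield, four oxide percentages, LOI, the totals) using the weight values for 250.0 pbw of glass, as set out in the question or the answer.
Target masses of each oxide per 250.0 pbw fused product:
  SiO2: 45.60% × 250.0 = 114.0 pbw
  MgO: 40.29% × 250.0 = 100.7 pbw
  ZrO2: 9.488% × 250.0 = 23.72 pbw
  B2O3: 4.617% × 250.0 = 11.54 pbw
Mass-balance tally per oxide with the batch weights as given, at the basis given (sums match the target masses modulo rounding of the values):
  SiO2: 162.7·0.6297 + 35.32·0.3275 = 114.0 pbw (target 114.0 pbw)
  MgO: 162.7·0.3204 + 49.35·0.9849 = 100.7 pbw (target 100.7 pbw)
  ZrO2: 35.32·0.6715 = 23.72 pbw (target 23.72 pbw)
  B2O3: 20.41·0.5656 = 11.54 pbw (target 11.54 pbw)
Glass-mass bookkeeping: total batch − LOI = 250.0 pbw (targets for the oxides total 250.0 pbw; with the basis standing at 250.0 pbw — rounding explains the deltas).
Batch total: Σ batch = 267.8 pbw; LOI removed, Σ of batch·LOI: 17.77 pbw; as yield: glass ÷ batch → 93.37%.

Batch per 250.0 pbw fused product:
  Feed A: 162.7 pbw
  Component B: 20.41 pbw
  Raw C: 35.32 pbw
  Source D: 49.35 pbw
Total batch = 267.8 pbw; LOI loss = 17.77 pbw; yield = 93.37%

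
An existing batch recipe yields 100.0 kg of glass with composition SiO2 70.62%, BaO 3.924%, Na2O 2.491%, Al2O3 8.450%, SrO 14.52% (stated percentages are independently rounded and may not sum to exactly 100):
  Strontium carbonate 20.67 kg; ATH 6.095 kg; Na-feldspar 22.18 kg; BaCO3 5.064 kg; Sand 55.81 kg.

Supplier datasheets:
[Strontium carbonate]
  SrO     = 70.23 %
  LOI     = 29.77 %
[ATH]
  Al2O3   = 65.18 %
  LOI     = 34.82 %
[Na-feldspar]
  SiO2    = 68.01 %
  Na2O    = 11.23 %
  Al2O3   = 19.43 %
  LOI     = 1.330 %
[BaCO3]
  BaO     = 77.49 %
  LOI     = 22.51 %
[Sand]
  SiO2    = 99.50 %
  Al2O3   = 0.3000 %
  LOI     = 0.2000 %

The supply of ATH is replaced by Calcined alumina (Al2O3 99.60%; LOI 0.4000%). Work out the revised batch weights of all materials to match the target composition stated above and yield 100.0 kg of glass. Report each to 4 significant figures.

Revised batch per 100.0 kg glass:
  Strontium carbonate: 20.67 kg
  Calcined alumina: 3.989 kg
  Na-feldspar: 22.18 kg
  BaCO3: 5.064 kg
  Sand: 55.81 kg
Total batch = 107.7 kg; LOI loss = 7.716 kg

Full precision is maintained in every operation — in-progress results are printed, with 4-significant-figure rounding, as written — exactly one rounding lands on every reported figure — derived quantities (the yield, the totals, ignition loss, glass mass, the five compositions) are recomputed in full precision using the weight values for 100.0 kg of glass as given in the question or the answer.
Target oxide masses per 100.0 kg glass:
  SiO2: 70.62% × 100.0 = 70.62 kg
  BaO: 3.924% × 100.0 = 3.924 kg
  Na2O: 2.491% × 100.0 = 2.491 kg
  Al2O3: 8.450% × 100.0 = 8.450 kg
  SrO: 14.52% × 100.0 = 14.52 kg
Oxide-by-oxide audit applying the batch weights above, under the basis named above (summed amounts equal target values once rounding is allowed for):
  SiO2: 22.18·0.6801 + 55.81·0.9950 = 70.62 kg (target 70.62 kg)
  BaO: 5.064·0.7749 = 3.924 kg (target 3.924 kg)
  Na2O: 22.18·0.1123 = 2.491 kg (target 2.491 kg)
  Al2O3: 3.989·0.9960 + 22.18·0.1943 + 55.81·0.003000 = 8.450 kg (target 8.450 kg)
  SrO: 20.67·0.7023 = 14.52 kg (target 14.52 kg)
The glass-mass cross-check: the batch minus its LOI: 100.0 kg (targets for the oxides total 100.0 kg; against the stated basis, 100.0 kg — a pure rounding effect).
Whole-batch sum: Σ batch = 107.7 kg; the LOI term Σ batch·LOI equals 7.716 kg; as yield: glass ÷ batch → 92.84%.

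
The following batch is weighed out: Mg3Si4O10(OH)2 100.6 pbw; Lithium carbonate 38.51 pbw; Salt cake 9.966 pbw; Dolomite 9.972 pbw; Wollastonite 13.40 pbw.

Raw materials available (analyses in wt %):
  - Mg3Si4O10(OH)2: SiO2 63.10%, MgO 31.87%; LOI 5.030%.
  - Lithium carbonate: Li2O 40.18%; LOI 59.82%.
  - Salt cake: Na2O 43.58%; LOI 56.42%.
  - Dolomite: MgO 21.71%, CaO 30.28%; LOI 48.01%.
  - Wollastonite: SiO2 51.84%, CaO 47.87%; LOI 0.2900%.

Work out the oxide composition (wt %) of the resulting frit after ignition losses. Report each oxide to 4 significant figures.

All arithmetic carries full float precision from first step to last — in-progress results are displayed (rounded to four significant digits) within the worked lines; each reported result is rounded once only; the derived quantities are re-derived in full precision (the yield, the totals, the five compositions, net glass mass, LOI) starting from the weights for 133.9 pbw of glass, as quoted within the problem or the answer.
Delivered oxide masses:
  Li2O: 38.51·0.4018 = 15.47 pbw
  SiO2: 100.6·0.6310 + 13.40·0.5184 = 70.43 pbw
  MgO: 100.6·0.3187 + 9.972·0.2171 = 34.23 pbw
  Na2O: 9.966·0.4358 = 4.343 pbw
  CaO: 9.972·0.3028 + 13.40·0.4787 = 9.434 pbw
LOI: 100.6·0.05030 + 38.51·0.5982 + 9.966·0.5642 + 9.972·0.4801 + 13.40·0.002900 = 38.55 pbw
Glass mass = batch − LOI = 172.4 − 38.55 = 133.9 pbw (= the summed oxide contributions)
percent share: oxide ÷ glass, ×100

Glass mass = 133.9 pbw (batch 172.4 − LOI 38.55).
Composition: Li2O 11.56%, SiO2 52.59%, MgO 25.56%, Na2O 3.244%, CaO 7.046%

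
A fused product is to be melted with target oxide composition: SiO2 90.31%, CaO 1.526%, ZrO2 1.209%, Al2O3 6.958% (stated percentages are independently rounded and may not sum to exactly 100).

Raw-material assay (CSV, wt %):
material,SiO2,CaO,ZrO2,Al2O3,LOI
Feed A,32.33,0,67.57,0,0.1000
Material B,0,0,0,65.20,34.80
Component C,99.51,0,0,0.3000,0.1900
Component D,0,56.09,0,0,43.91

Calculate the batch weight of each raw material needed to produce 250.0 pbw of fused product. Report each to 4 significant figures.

Batch per 250.0 pbw fused product:
  Feed A: 4.473 pbw
  Material B: 25.64 pbw
  Component C: 225.4 pbw
  Component D: 6.802 pbw
Total batch = 262.3 pbw; LOI loss = 12.34 pbw; yield = 95.29%

The whole derivation carries full float precision all the way through; values along the way are shown (rounded to four significant digits) on the page. Each reported value receives exactly one rounding. All derived quantities, which include yield, ignition loss, the totals, the four compositions, glass mass, are re-derived at exact precision, as written in the problem or the answer, from the weighed amounts for 250.0 pbw of glass.
Target masses of each oxide per 250.0 pbw fused product:
  SiO2: 90.31% × 250.0 = 225.8 pbw
  CaO: 1.526% × 250.0 = 3.815 pbw
  ZrO2: 1.209% × 250.0 = 3.022 pbw
  Al2O3: 6.958% × 250.0 = 17.40 pbw
Sums-versus-targets review applying the batch weights above, on the stated basis (sums match the target masses once rounding is allowed for):
  SiO2: 4.473·0.3233 + 225.4·0.9951 = 225.7 pbw (target 225.8 pbw)
  CaO: 6.802·0.5609 = 3.815 pbw (target 3.815 pbw)
  ZrO2: 4.473·0.6757 = 3.022 pbw (target 3.022 pbw)
  Al2O3: 25.64·0.6520 + 225.4·0.003000 = 17.39 pbw (target 17.40 pbw)
Consistency of the glass mass: whole batch net of LOI = 250.0 pbw (per-oxide target masses sum to 250.0 pbw; against the stated basis, 250.0 pbw — any gap is answer rounding).
Batch total: Σ batch = 262.3 pbw; ignition loss, Σ(batch × LOI) = 12.34 pbw; glass ÷ batch gives a yield of 95.29%.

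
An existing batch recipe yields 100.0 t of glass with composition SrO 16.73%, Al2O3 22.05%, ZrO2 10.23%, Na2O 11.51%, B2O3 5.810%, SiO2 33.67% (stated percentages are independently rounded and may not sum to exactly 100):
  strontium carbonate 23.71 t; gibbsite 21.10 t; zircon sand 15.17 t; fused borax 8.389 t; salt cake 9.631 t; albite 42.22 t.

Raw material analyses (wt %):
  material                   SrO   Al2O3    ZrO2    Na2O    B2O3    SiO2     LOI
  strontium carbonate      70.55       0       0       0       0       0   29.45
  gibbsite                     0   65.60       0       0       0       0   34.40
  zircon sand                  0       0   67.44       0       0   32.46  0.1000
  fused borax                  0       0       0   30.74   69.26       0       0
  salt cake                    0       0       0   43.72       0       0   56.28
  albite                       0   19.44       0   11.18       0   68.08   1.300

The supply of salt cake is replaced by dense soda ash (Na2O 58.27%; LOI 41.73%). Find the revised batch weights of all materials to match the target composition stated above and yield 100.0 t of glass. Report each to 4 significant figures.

Revised batch per 100.0 t glass:
  strontium carbonate: 23.71 t
  gibbsite: 21.10 t
  zircon sand: 15.17 t
  fused borax: 8.389 t
  dense soda ash: 7.226 t
  albite: 42.22 t
Total batch = 117.8 t; LOI loss = 17.82 t

Every computation holds exact precision from first step to last; mid-chain values are printed rounded off to 4 significant digits as written. A single rounding completes every reported figure. All derived quantities, including yield, the totals, the six compositions, LOI, glass mass, are rebuilt from the weighed amounts on 100.0 t of glass in full float precision as given in the problem or the answer.
Target oxide masses per 100.0 t glass:
  SrO: 16.73% × 100.0 = 16.73 t
  Al2O3: 22.05% × 100.0 = 22.05 t
  ZrO2: 10.23% × 100.0 = 10.23 t
  Na2O: 11.51% × 100.0 = 11.51 t
  B2O3: 5.810% × 100.0 = 5.810 t
  SiO2: 33.67% × 100.0 = 33.67 t
Sums-versus-targets review from the weights as reported, versus the basis set out (target by target, the sums agree net of answer rounding effects):
  SrO: 23.71·0.7055 = 16.73 t (target 16.73 t)
  Al2O3: 21.10·0.6560 + 42.22·0.1944 = 22.05 t (target 22.05 t)
  ZrO2: 15.17·0.6744 = 10.23 t (target 10.23 t)
  Na2O: 8.389·0.3074 + 7.226·0.5827 + 42.22·0.1118 = 11.51 t (target 11.51 t)
  B2O3: 8.389·0.6926 = 5.810 t (target 5.810 t)
  SiO2: 15.17·0.3246 + 42.22·0.6808 = 33.67 t (target 33.67 t)
Mass balance on the glass: batch total minus LOI = 99.99 t (the targets, summed, come to 100.0 t; versus the stated basis of 100.0 t — a pure rounding effect).
Total batch = Σ batch = 117.8 t; loss to ignition Σ batch·LOI = 17.82 t; the yield ratio, glass ÷ batch: 84.87%.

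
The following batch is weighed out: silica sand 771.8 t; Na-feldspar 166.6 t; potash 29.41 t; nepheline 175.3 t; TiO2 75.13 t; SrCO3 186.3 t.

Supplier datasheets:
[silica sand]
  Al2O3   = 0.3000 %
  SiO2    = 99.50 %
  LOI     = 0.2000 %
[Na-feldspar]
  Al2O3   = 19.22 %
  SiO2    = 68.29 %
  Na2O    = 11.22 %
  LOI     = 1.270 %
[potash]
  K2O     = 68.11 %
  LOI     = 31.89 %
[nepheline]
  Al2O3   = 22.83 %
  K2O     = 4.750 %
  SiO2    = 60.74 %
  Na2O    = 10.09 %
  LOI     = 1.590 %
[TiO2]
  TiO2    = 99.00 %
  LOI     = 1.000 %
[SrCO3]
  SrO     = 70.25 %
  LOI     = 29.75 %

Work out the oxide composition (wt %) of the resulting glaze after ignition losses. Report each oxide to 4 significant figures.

Exact precision is kept at every stage; the intermediate values are shown rounded to four significant figures between the steps — each reported number is rounded exactly once; all derived quantities (net glass mass, the yield, LOI, the totals, six oxide percentages) are re-derived starting from the weights at 1333 t of glass in full float precision, as quoted within the problem or the answer.
What the batch supplies per oxide:
  Al2O3: 771.8·0.003000 + 166.6·0.1922 + 175.3·0.2283 = 74.36 t
  K2O: 29.41·0.6811 + 175.3·0.04750 = 28.36 t
  SrO: 186.3·0.7025 = 130.9 t
  SiO2: 771.8·0.9950 + 166.6·0.6829 + 175.3·0.6074 = 988.2 t
  TiO2: 75.13·0.9900 = 74.38 t
  Na2O: 166.6·0.1122 + 175.3·0.1009 = 36.38 t
LOI: 771.8·0.002000 + 166.6·0.01270 + 29.41·0.3189 + 175.3·0.01590 + 75.13·0.01000 + 186.3·0.2975 = 72.00 t
Resulting glass, batch − LOI: 1405 − 72.00 = 1333 t (consistent with Σ oxide mass)
wt %: oxide over glass, times 100

Glass mass = 1333 t (batch 1405 − LOI 72.00).
Composition: Al2O3 5.580%, K2O 2.128%, SrO 9.822%, SiO2 74.16%, TiO2 5.582%, Na2O 2.730%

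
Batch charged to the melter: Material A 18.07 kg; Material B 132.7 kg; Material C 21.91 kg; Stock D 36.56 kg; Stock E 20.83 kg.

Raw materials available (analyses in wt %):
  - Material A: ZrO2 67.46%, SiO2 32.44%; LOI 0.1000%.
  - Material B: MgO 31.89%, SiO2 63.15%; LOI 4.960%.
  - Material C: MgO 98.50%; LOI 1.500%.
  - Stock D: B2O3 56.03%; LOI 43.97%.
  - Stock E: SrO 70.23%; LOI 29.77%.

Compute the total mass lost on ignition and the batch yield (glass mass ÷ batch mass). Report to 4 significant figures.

LOI loss = 29.21 kg; glass = 200.9 kg; yield = 87.31%

Full float precision is maintained in all steps — intermediates are shown, rounded to 4 significant digits, within the worked lines — every reported value takes just one rounding — derived quantities are rebuilt from the batch weights per 200.9 kg of glass at full precision (the totals, ignition loss, net glass mass, the yield, five oxide percentages), exactly as printed in the problem or answer text.
Each material's LOI contribution:
  Material A: 18.07 × 0.001000 = 0.01807 kg
  Material B: 132.7 × 0.04960 = 6.582 kg
  Material C: 21.91 × 0.01500 = 0.3286 kg
  Stock D: 36.56 × 0.4397 = 16.08 kg
  Stock E: 20.83 × 0.2977 = 6.201 kg
Total LOI = 29.21 kg
Glass = batch − LOI = 230.1 − 29.21 = 200.9 kg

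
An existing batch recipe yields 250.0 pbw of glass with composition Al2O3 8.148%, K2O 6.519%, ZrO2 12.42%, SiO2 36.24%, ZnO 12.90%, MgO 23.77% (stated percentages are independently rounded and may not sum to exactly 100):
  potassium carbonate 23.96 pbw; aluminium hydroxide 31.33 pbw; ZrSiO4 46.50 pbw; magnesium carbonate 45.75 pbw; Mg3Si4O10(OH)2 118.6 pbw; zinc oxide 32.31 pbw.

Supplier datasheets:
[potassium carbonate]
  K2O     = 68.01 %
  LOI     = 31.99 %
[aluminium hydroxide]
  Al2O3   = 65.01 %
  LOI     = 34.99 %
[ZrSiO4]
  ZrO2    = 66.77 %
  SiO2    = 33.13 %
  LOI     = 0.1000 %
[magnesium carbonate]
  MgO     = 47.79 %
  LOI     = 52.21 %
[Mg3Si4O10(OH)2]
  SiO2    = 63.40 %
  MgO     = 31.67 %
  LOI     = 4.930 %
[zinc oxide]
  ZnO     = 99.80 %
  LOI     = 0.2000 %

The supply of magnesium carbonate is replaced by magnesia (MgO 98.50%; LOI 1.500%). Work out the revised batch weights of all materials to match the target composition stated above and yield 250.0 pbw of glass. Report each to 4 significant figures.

Each numeric step carries exact precision at all times. Working values are displayed rounded off to 4 significant digits in the working. Every reported number is rounded once only — the derived quantities are rebuilt in full float precision (glass mass, the totals, LOI, yield, six oxide percentages) starting from the weights at 250.0 pbw of glass exactly as printed in the problem or the answer.
Oxide-by-oxide targets in 250.0 pbw glass:
  Al2O3: 8.148% × 250.0 = 20.37 pbw
  K2O: 6.519% × 250.0 = 16.30 pbw
  ZrO2: 12.42% × 250.0 = 31.05 pbw
  SiO2: 36.24% × 250.0 = 90.60 pbw
  ZnO: 12.90% × 250.0 = 32.25 pbw
  MgO: 23.77% × 250.0 = 59.42 pbw
A balance pass over the oxides, per the reported batch figures, per the basis as stated (each sum matches its target mass within answer rounding):
  Al2O3: 31.33·0.6501 = 20.37 pbw (target 20.37 pbw)
  K2O: 23.96·0.6801 = 16.30 pbw (target 16.30 pbw)
  ZrO2: 46.50·0.6677 = 31.05 pbw (target 31.05 pbw)
  SiO2: 46.50·0.3313 + 118.6·0.6340 = 90.60 pbw (target 90.60 pbw)
  ZnO: 32.31·0.9980 = 32.25 pbw (target 32.25 pbw)
  MgO: 22.20·0.9850 + 118.6·0.3167 = 59.43 pbw (target 59.42 pbw)
The glass-mass cross-check: net batch after ignition = 250.0 pbw (the targets, summed, come to 250.0 pbw; stated basis 250.0 pbw — rounding explains the deltas).
Batch total: Σ batch = 274.9 pbw; ignition loss, Σ(batch × LOI) = 24.92 pbw; the yield ratio, glass ÷ batch: 90.94%.

Revised batch per 250.0 pbw glass:
  potassium carbonate: 23.96 pbw
  aluminium hydroxide: 31.33 pbw
  ZrSiO4: 46.50 pbw
  magnesia: 22.20 pbw
  Mg3Si4O10(OH)2: 118.6 pbw
  zinc oxide: 32.31 pbw
Total batch = 274.9 pbw; LOI loss = 24.92 pbw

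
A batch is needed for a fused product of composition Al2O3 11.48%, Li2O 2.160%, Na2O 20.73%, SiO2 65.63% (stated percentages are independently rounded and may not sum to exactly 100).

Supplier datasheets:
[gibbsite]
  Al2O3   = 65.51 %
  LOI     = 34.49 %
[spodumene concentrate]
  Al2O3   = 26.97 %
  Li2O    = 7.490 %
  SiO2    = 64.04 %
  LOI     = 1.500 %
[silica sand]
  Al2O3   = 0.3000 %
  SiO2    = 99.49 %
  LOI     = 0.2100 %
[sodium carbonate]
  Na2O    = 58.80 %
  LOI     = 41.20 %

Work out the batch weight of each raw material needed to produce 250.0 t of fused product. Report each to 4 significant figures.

Batch per 250.0 t fused product:
  gibbsite: 13.59 t
  spodumene concentrate: 72.10 t
  silica sand: 118.5 t
  sodium carbonate: 88.14 t
Total batch = 292.3 t; LOI loss = 42.33 t; yield = 85.52%

Rounding to 4 significant digits applies to each in-between result as shown — all arithmetic keeps exact precision throughout. A single rounding completes each reported value; the derived quantities (the four compositions, yield, totals, ignition loss, glass mass) are computed from the batch weights at 250.0 t of glass at full float precision, as they appear in the problem or the answer.
Oxide mass targets, per 250.0 t fused product:
  Al2O3: 11.48% × 250.0 = 28.70 t
  Li2O: 2.160% × 250.0 = 5.400 t
  Na2O: 20.73% × 250.0 = 51.82 t
  SiO2: 65.63% × 250.0 = 164.1 t
A balance pass over the oxides, from the weights as reported, at the basis given (every target is met by its sum inside rounding margins):
  Al2O3: 13.59·0.6551 + 72.10·0.2697 + 118.5·0.003000 = 28.70 t (target 28.70 t)
  Li2O: 72.10·0.07490 = 5.400 t (target 5.400 t)
  Na2O: 88.14·0.5880 = 51.83 t (target 51.82 t)
  SiO2: 72.10·0.6404 + 118.5·0.9949 = 164.1 t (target 164.1 t)
Glass-mass bookkeeping: Σ batch − LOI loss = 250.0 t (targets for the oxides total 250.0 t; the stated basis being 250.0 t — rounding explains the deltas).
Total batch = Σ batch = 292.3 t; loss to ignition Σ batch·LOI = 42.33 t; the yield ratio, glass ÷ batch: 85.52%.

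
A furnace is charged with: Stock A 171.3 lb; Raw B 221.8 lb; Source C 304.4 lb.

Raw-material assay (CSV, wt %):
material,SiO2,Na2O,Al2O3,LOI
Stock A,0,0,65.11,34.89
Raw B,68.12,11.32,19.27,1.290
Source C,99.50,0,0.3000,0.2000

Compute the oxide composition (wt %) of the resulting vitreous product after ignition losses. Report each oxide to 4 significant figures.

Glass mass = 634.3 lb (batch 697.5 − LOI 63.24).
Composition: SiO2 71.57%, Na2O 3.959%, Al2O3 24.47%

Working values are displayed, rounded to 4 significant digits, within the worked lines. Full precision is maintained from first step to last; each reported number is rounded exactly once — the derived quantities are re-derived in full precision (glass mass, totals, LOI, the three compositions, yield) using the weight values at 634.3 lb of glass exactly as printed in the problem or answer text.
What the batch supplies per oxide:
  SiO2: 221.8·0.6812 + 304.4·0.9950 = 454.0 lb
  Na2O: 221.8·0.1132 = 25.11 lb
  Al2O3: 171.3·0.6511 + 221.8·0.1927 + 304.4·0.003000 = 155.2 lb
LOI: 171.3·0.3489 + 221.8·0.01290 + 304.4·0.002000 = 63.24 lb
Net of LOI, the glass mass = 697.5 − 63.24 = 634.3 lb (the oxide masses sum to this)
wt %: oxide over glass, times 100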